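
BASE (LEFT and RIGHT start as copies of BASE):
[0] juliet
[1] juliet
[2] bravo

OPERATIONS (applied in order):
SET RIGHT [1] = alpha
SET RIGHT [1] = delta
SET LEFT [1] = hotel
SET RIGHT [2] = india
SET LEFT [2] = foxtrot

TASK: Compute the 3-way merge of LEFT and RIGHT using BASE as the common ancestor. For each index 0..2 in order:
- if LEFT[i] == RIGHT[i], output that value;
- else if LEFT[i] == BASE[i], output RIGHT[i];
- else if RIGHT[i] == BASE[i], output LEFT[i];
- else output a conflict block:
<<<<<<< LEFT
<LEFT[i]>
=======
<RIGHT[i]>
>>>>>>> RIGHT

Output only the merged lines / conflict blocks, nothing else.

Answer: juliet
<<<<<<< LEFT
hotel
=======
delta
>>>>>>> RIGHT
<<<<<<< LEFT
foxtrot
=======
india
>>>>>>> RIGHT

Derivation:
Final LEFT:  [juliet, hotel, foxtrot]
Final RIGHT: [juliet, delta, india]
i=0: L=juliet R=juliet -> agree -> juliet
i=1: BASE=juliet L=hotel R=delta all differ -> CONFLICT
i=2: BASE=bravo L=foxtrot R=india all differ -> CONFLICT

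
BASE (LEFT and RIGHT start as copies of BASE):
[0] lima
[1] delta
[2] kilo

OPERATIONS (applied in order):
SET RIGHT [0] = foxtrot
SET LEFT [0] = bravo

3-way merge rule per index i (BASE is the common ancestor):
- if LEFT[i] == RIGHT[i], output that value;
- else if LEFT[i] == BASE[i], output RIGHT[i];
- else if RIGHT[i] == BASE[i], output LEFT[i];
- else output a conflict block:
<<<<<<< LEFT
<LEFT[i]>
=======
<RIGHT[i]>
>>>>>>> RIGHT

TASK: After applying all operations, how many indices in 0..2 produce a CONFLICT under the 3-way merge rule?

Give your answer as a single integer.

Final LEFT:  [bravo, delta, kilo]
Final RIGHT: [foxtrot, delta, kilo]
i=0: BASE=lima L=bravo R=foxtrot all differ -> CONFLICT
i=1: L=delta R=delta -> agree -> delta
i=2: L=kilo R=kilo -> agree -> kilo
Conflict count: 1

Answer: 1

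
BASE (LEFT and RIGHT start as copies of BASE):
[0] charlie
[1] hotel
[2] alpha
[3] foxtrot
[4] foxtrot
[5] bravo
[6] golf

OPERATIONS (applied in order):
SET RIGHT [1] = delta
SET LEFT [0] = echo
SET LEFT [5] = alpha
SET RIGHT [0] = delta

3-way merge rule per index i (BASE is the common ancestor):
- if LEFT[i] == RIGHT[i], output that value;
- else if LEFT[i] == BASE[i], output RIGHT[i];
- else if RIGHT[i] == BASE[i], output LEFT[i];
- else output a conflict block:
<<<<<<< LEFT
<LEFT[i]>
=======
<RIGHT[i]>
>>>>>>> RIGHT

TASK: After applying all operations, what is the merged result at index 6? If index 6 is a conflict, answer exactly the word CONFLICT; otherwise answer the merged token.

Final LEFT:  [echo, hotel, alpha, foxtrot, foxtrot, alpha, golf]
Final RIGHT: [delta, delta, alpha, foxtrot, foxtrot, bravo, golf]
i=0: BASE=charlie L=echo R=delta all differ -> CONFLICT
i=1: L=hotel=BASE, R=delta -> take RIGHT -> delta
i=2: L=alpha R=alpha -> agree -> alpha
i=3: L=foxtrot R=foxtrot -> agree -> foxtrot
i=4: L=foxtrot R=foxtrot -> agree -> foxtrot
i=5: L=alpha, R=bravo=BASE -> take LEFT -> alpha
i=6: L=golf R=golf -> agree -> golf
Index 6 -> golf

Answer: golf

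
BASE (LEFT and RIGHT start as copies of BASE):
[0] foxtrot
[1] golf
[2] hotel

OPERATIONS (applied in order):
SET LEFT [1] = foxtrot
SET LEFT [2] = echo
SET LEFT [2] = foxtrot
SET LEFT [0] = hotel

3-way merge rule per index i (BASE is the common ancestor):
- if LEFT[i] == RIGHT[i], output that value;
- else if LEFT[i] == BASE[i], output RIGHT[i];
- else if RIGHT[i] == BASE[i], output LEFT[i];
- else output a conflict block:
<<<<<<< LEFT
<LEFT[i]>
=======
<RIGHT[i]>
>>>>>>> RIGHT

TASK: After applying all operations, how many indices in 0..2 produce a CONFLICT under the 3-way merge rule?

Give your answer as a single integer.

Final LEFT:  [hotel, foxtrot, foxtrot]
Final RIGHT: [foxtrot, golf, hotel]
i=0: L=hotel, R=foxtrot=BASE -> take LEFT -> hotel
i=1: L=foxtrot, R=golf=BASE -> take LEFT -> foxtrot
i=2: L=foxtrot, R=hotel=BASE -> take LEFT -> foxtrot
Conflict count: 0

Answer: 0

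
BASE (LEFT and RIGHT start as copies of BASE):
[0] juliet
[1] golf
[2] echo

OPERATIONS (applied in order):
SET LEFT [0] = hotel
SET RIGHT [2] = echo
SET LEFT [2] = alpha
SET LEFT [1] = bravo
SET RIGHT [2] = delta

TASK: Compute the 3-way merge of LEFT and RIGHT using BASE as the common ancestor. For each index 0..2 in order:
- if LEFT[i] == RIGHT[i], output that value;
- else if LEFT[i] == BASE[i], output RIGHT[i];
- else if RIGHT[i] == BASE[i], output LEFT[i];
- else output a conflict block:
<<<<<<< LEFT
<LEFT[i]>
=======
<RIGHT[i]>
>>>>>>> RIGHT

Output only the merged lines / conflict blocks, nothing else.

Final LEFT:  [hotel, bravo, alpha]
Final RIGHT: [juliet, golf, delta]
i=0: L=hotel, R=juliet=BASE -> take LEFT -> hotel
i=1: L=bravo, R=golf=BASE -> take LEFT -> bravo
i=2: BASE=echo L=alpha R=delta all differ -> CONFLICT

Answer: hotel
bravo
<<<<<<< LEFT
alpha
=======
delta
>>>>>>> RIGHT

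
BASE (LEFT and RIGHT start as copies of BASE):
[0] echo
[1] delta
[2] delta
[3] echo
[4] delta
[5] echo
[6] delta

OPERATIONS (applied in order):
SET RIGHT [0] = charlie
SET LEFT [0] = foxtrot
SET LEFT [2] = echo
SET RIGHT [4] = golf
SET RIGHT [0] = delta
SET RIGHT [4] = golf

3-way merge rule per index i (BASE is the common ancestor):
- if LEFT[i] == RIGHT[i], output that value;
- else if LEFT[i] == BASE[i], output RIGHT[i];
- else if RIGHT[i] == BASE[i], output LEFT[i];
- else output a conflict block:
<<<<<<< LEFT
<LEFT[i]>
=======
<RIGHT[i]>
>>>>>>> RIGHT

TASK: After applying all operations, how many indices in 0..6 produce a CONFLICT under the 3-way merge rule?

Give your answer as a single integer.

Final LEFT:  [foxtrot, delta, echo, echo, delta, echo, delta]
Final RIGHT: [delta, delta, delta, echo, golf, echo, delta]
i=0: BASE=echo L=foxtrot R=delta all differ -> CONFLICT
i=1: L=delta R=delta -> agree -> delta
i=2: L=echo, R=delta=BASE -> take LEFT -> echo
i=3: L=echo R=echo -> agree -> echo
i=4: L=delta=BASE, R=golf -> take RIGHT -> golf
i=5: L=echo R=echo -> agree -> echo
i=6: L=delta R=delta -> agree -> delta
Conflict count: 1

Answer: 1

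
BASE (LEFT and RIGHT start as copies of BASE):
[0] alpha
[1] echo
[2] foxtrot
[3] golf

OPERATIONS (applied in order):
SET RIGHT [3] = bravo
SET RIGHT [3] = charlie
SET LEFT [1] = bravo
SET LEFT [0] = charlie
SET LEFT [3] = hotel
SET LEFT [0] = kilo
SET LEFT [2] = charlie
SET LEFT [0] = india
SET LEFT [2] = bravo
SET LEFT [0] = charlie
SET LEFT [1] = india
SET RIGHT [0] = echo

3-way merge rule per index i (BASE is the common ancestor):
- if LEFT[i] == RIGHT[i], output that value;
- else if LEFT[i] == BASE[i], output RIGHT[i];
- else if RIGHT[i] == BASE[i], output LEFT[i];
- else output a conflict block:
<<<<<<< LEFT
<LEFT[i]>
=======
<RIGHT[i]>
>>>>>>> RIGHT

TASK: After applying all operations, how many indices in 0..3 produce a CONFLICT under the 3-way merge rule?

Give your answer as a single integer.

Answer: 2

Derivation:
Final LEFT:  [charlie, india, bravo, hotel]
Final RIGHT: [echo, echo, foxtrot, charlie]
i=0: BASE=alpha L=charlie R=echo all differ -> CONFLICT
i=1: L=india, R=echo=BASE -> take LEFT -> india
i=2: L=bravo, R=foxtrot=BASE -> take LEFT -> bravo
i=3: BASE=golf L=hotel R=charlie all differ -> CONFLICT
Conflict count: 2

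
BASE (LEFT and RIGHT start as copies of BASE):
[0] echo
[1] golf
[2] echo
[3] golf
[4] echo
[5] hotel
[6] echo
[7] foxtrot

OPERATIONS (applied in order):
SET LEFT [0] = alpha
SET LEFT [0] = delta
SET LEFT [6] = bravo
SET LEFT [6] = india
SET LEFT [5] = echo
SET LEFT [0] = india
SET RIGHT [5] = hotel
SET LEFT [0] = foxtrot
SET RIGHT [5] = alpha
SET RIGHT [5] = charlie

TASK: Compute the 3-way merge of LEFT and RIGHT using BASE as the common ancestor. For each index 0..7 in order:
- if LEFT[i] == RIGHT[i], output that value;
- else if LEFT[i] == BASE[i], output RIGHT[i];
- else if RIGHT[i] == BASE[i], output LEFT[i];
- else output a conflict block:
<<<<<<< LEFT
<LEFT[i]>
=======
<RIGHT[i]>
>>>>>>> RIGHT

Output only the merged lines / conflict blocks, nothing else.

Final LEFT:  [foxtrot, golf, echo, golf, echo, echo, india, foxtrot]
Final RIGHT: [echo, golf, echo, golf, echo, charlie, echo, foxtrot]
i=0: L=foxtrot, R=echo=BASE -> take LEFT -> foxtrot
i=1: L=golf R=golf -> agree -> golf
i=2: L=echo R=echo -> agree -> echo
i=3: L=golf R=golf -> agree -> golf
i=4: L=echo R=echo -> agree -> echo
i=5: BASE=hotel L=echo R=charlie all differ -> CONFLICT
i=6: L=india, R=echo=BASE -> take LEFT -> india
i=7: L=foxtrot R=foxtrot -> agree -> foxtrot

Answer: foxtrot
golf
echo
golf
echo
<<<<<<< LEFT
echo
=======
charlie
>>>>>>> RIGHT
india
foxtrot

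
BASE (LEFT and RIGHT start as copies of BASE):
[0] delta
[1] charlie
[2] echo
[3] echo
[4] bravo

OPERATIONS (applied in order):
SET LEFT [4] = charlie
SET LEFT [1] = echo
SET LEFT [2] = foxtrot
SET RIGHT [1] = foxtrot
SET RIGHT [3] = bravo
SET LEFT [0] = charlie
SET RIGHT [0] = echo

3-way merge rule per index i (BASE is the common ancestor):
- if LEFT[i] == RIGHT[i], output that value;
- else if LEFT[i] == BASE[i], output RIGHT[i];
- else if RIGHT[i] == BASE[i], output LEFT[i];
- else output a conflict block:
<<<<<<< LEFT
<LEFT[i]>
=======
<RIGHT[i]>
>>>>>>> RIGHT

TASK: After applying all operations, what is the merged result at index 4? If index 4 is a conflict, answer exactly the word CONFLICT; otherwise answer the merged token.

Answer: charlie

Derivation:
Final LEFT:  [charlie, echo, foxtrot, echo, charlie]
Final RIGHT: [echo, foxtrot, echo, bravo, bravo]
i=0: BASE=delta L=charlie R=echo all differ -> CONFLICT
i=1: BASE=charlie L=echo R=foxtrot all differ -> CONFLICT
i=2: L=foxtrot, R=echo=BASE -> take LEFT -> foxtrot
i=3: L=echo=BASE, R=bravo -> take RIGHT -> bravo
i=4: L=charlie, R=bravo=BASE -> take LEFT -> charlie
Index 4 -> charlie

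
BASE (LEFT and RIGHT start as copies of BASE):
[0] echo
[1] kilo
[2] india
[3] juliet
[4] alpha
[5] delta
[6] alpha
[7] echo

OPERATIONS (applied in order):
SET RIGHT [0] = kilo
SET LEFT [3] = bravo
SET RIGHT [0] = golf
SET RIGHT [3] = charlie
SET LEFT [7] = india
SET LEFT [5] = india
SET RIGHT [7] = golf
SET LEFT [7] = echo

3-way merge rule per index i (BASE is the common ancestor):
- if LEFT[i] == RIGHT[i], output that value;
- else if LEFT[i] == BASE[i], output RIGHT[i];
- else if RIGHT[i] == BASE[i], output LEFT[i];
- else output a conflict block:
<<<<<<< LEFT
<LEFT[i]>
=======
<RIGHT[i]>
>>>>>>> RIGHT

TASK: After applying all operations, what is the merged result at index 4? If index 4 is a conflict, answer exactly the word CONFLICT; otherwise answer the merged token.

Answer: alpha

Derivation:
Final LEFT:  [echo, kilo, india, bravo, alpha, india, alpha, echo]
Final RIGHT: [golf, kilo, india, charlie, alpha, delta, alpha, golf]
i=0: L=echo=BASE, R=golf -> take RIGHT -> golf
i=1: L=kilo R=kilo -> agree -> kilo
i=2: L=india R=india -> agree -> india
i=3: BASE=juliet L=bravo R=charlie all differ -> CONFLICT
i=4: L=alpha R=alpha -> agree -> alpha
i=5: L=india, R=delta=BASE -> take LEFT -> india
i=6: L=alpha R=alpha -> agree -> alpha
i=7: L=echo=BASE, R=golf -> take RIGHT -> golf
Index 4 -> alpha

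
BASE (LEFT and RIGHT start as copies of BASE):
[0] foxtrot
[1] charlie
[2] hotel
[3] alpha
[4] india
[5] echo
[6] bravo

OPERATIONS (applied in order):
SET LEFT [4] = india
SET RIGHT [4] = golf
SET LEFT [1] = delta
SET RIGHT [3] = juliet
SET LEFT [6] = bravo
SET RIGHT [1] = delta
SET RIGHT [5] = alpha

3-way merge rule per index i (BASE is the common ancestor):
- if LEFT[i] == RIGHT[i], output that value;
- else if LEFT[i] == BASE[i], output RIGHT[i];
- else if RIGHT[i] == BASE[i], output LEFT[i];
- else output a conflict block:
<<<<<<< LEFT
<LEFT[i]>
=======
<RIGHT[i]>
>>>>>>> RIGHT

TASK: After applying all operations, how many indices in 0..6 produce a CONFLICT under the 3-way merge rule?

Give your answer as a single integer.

Answer: 0

Derivation:
Final LEFT:  [foxtrot, delta, hotel, alpha, india, echo, bravo]
Final RIGHT: [foxtrot, delta, hotel, juliet, golf, alpha, bravo]
i=0: L=foxtrot R=foxtrot -> agree -> foxtrot
i=1: L=delta R=delta -> agree -> delta
i=2: L=hotel R=hotel -> agree -> hotel
i=3: L=alpha=BASE, R=juliet -> take RIGHT -> juliet
i=4: L=india=BASE, R=golf -> take RIGHT -> golf
i=5: L=echo=BASE, R=alpha -> take RIGHT -> alpha
i=6: L=bravo R=bravo -> agree -> bravo
Conflict count: 0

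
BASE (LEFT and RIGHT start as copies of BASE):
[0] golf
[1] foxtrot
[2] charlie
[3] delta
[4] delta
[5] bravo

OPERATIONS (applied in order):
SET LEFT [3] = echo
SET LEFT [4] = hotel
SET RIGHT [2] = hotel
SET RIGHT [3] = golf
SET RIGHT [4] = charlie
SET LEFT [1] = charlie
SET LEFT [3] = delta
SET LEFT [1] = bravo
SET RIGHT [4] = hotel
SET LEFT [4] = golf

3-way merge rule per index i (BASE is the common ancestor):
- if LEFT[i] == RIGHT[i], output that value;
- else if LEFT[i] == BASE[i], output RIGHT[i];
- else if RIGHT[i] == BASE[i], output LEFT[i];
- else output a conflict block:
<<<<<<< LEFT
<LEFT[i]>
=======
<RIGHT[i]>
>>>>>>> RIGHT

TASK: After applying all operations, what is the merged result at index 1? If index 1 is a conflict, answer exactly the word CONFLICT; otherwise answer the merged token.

Final LEFT:  [golf, bravo, charlie, delta, golf, bravo]
Final RIGHT: [golf, foxtrot, hotel, golf, hotel, bravo]
i=0: L=golf R=golf -> agree -> golf
i=1: L=bravo, R=foxtrot=BASE -> take LEFT -> bravo
i=2: L=charlie=BASE, R=hotel -> take RIGHT -> hotel
i=3: L=delta=BASE, R=golf -> take RIGHT -> golf
i=4: BASE=delta L=golf R=hotel all differ -> CONFLICT
i=5: L=bravo R=bravo -> agree -> bravo
Index 1 -> bravo

Answer: bravo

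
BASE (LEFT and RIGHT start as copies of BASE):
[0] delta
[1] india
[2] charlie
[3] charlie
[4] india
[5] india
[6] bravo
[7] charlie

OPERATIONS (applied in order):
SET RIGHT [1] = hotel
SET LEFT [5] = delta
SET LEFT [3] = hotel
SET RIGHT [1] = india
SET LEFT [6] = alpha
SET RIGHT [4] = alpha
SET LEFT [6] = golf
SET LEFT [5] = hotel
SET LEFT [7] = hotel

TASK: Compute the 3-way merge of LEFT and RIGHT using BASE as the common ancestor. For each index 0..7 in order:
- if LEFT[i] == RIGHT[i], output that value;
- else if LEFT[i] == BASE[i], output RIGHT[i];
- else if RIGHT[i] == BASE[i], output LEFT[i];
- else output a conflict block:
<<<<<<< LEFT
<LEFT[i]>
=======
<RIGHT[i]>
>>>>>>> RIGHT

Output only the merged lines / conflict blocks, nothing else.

Answer: delta
india
charlie
hotel
alpha
hotel
golf
hotel

Derivation:
Final LEFT:  [delta, india, charlie, hotel, india, hotel, golf, hotel]
Final RIGHT: [delta, india, charlie, charlie, alpha, india, bravo, charlie]
i=0: L=delta R=delta -> agree -> delta
i=1: L=india R=india -> agree -> india
i=2: L=charlie R=charlie -> agree -> charlie
i=3: L=hotel, R=charlie=BASE -> take LEFT -> hotel
i=4: L=india=BASE, R=alpha -> take RIGHT -> alpha
i=5: L=hotel, R=india=BASE -> take LEFT -> hotel
i=6: L=golf, R=bravo=BASE -> take LEFT -> golf
i=7: L=hotel, R=charlie=BASE -> take LEFT -> hotel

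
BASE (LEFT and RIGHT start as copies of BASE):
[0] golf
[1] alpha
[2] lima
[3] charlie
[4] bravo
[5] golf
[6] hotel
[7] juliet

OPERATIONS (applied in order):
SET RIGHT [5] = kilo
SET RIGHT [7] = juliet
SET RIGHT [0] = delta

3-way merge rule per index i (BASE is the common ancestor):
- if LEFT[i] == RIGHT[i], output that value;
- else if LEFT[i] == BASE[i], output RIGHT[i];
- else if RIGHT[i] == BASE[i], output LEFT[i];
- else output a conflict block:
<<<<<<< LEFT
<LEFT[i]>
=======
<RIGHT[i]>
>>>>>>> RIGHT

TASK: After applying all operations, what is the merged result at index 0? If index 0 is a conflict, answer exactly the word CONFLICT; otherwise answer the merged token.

Answer: delta

Derivation:
Final LEFT:  [golf, alpha, lima, charlie, bravo, golf, hotel, juliet]
Final RIGHT: [delta, alpha, lima, charlie, bravo, kilo, hotel, juliet]
i=0: L=golf=BASE, R=delta -> take RIGHT -> delta
i=1: L=alpha R=alpha -> agree -> alpha
i=2: L=lima R=lima -> agree -> lima
i=3: L=charlie R=charlie -> agree -> charlie
i=4: L=bravo R=bravo -> agree -> bravo
i=5: L=golf=BASE, R=kilo -> take RIGHT -> kilo
i=6: L=hotel R=hotel -> agree -> hotel
i=7: L=juliet R=juliet -> agree -> juliet
Index 0 -> delta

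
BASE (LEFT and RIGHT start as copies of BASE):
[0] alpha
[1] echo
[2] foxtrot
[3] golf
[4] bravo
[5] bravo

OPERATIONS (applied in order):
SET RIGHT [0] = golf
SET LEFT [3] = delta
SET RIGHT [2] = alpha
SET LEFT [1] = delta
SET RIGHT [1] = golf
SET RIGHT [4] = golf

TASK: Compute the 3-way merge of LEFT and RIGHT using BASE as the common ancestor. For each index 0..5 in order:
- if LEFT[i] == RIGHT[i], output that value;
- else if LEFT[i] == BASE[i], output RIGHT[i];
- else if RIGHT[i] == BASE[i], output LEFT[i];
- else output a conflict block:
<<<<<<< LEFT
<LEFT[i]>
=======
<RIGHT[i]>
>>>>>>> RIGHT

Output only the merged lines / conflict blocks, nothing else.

Answer: golf
<<<<<<< LEFT
delta
=======
golf
>>>>>>> RIGHT
alpha
delta
golf
bravo

Derivation:
Final LEFT:  [alpha, delta, foxtrot, delta, bravo, bravo]
Final RIGHT: [golf, golf, alpha, golf, golf, bravo]
i=0: L=alpha=BASE, R=golf -> take RIGHT -> golf
i=1: BASE=echo L=delta R=golf all differ -> CONFLICT
i=2: L=foxtrot=BASE, R=alpha -> take RIGHT -> alpha
i=3: L=delta, R=golf=BASE -> take LEFT -> delta
i=4: L=bravo=BASE, R=golf -> take RIGHT -> golf
i=5: L=bravo R=bravo -> agree -> bravo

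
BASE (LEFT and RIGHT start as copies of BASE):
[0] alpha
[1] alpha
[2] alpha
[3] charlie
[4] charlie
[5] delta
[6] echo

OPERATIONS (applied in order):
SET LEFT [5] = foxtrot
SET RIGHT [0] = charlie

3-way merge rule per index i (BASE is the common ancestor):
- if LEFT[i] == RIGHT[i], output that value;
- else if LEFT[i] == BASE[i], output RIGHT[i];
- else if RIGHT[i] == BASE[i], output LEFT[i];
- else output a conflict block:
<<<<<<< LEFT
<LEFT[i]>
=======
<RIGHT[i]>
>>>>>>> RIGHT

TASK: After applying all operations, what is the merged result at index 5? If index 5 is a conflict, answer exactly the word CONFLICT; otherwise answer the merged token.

Final LEFT:  [alpha, alpha, alpha, charlie, charlie, foxtrot, echo]
Final RIGHT: [charlie, alpha, alpha, charlie, charlie, delta, echo]
i=0: L=alpha=BASE, R=charlie -> take RIGHT -> charlie
i=1: L=alpha R=alpha -> agree -> alpha
i=2: L=alpha R=alpha -> agree -> alpha
i=3: L=charlie R=charlie -> agree -> charlie
i=4: L=charlie R=charlie -> agree -> charlie
i=5: L=foxtrot, R=delta=BASE -> take LEFT -> foxtrot
i=6: L=echo R=echo -> agree -> echo
Index 5 -> foxtrot

Answer: foxtrot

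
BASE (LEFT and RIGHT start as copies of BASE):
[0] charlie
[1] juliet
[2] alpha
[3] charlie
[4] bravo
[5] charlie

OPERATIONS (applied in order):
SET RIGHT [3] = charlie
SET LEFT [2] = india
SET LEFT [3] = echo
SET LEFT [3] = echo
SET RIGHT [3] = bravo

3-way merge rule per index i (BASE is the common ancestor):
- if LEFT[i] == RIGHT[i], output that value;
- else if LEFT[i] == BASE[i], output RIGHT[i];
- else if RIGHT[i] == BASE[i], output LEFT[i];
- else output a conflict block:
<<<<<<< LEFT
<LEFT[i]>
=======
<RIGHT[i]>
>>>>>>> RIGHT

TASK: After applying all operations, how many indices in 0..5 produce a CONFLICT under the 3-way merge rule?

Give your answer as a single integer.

Final LEFT:  [charlie, juliet, india, echo, bravo, charlie]
Final RIGHT: [charlie, juliet, alpha, bravo, bravo, charlie]
i=0: L=charlie R=charlie -> agree -> charlie
i=1: L=juliet R=juliet -> agree -> juliet
i=2: L=india, R=alpha=BASE -> take LEFT -> india
i=3: BASE=charlie L=echo R=bravo all differ -> CONFLICT
i=4: L=bravo R=bravo -> agree -> bravo
i=5: L=charlie R=charlie -> agree -> charlie
Conflict count: 1

Answer: 1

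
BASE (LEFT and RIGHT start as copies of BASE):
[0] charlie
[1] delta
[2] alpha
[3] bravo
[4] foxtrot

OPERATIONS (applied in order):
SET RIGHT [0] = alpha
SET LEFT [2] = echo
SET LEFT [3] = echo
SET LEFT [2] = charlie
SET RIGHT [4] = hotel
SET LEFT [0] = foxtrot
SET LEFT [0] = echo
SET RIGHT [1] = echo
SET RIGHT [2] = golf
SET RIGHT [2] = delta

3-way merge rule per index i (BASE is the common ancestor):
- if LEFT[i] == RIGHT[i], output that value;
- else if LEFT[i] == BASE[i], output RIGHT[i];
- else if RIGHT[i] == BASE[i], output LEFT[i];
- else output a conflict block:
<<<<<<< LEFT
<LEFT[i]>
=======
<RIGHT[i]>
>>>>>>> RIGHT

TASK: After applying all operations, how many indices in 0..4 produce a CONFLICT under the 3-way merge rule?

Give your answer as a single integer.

Final LEFT:  [echo, delta, charlie, echo, foxtrot]
Final RIGHT: [alpha, echo, delta, bravo, hotel]
i=0: BASE=charlie L=echo R=alpha all differ -> CONFLICT
i=1: L=delta=BASE, R=echo -> take RIGHT -> echo
i=2: BASE=alpha L=charlie R=delta all differ -> CONFLICT
i=3: L=echo, R=bravo=BASE -> take LEFT -> echo
i=4: L=foxtrot=BASE, R=hotel -> take RIGHT -> hotel
Conflict count: 2

Answer: 2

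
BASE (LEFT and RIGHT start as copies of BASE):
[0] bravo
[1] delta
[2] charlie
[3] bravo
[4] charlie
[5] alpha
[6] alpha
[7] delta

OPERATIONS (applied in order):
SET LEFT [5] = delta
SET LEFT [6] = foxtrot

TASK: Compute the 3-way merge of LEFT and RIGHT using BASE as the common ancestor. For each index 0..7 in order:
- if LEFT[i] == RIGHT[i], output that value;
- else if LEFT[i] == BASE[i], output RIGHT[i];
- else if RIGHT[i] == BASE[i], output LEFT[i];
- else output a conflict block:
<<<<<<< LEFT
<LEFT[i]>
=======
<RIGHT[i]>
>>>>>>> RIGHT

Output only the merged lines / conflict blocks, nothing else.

Answer: bravo
delta
charlie
bravo
charlie
delta
foxtrot
delta

Derivation:
Final LEFT:  [bravo, delta, charlie, bravo, charlie, delta, foxtrot, delta]
Final RIGHT: [bravo, delta, charlie, bravo, charlie, alpha, alpha, delta]
i=0: L=bravo R=bravo -> agree -> bravo
i=1: L=delta R=delta -> agree -> delta
i=2: L=charlie R=charlie -> agree -> charlie
i=3: L=bravo R=bravo -> agree -> bravo
i=4: L=charlie R=charlie -> agree -> charlie
i=5: L=delta, R=alpha=BASE -> take LEFT -> delta
i=6: L=foxtrot, R=alpha=BASE -> take LEFT -> foxtrot
i=7: L=delta R=delta -> agree -> delta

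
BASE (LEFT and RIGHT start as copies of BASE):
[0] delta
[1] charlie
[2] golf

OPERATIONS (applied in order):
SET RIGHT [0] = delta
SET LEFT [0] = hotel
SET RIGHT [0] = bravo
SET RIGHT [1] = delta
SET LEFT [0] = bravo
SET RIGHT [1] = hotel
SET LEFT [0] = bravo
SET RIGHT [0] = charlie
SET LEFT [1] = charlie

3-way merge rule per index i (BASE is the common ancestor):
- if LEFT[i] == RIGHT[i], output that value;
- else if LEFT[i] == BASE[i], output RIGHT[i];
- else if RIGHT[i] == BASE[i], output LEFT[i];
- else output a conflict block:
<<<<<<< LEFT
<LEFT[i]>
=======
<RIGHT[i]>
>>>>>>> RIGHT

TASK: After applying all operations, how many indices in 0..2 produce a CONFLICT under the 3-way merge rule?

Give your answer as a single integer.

Final LEFT:  [bravo, charlie, golf]
Final RIGHT: [charlie, hotel, golf]
i=0: BASE=delta L=bravo R=charlie all differ -> CONFLICT
i=1: L=charlie=BASE, R=hotel -> take RIGHT -> hotel
i=2: L=golf R=golf -> agree -> golf
Conflict count: 1

Answer: 1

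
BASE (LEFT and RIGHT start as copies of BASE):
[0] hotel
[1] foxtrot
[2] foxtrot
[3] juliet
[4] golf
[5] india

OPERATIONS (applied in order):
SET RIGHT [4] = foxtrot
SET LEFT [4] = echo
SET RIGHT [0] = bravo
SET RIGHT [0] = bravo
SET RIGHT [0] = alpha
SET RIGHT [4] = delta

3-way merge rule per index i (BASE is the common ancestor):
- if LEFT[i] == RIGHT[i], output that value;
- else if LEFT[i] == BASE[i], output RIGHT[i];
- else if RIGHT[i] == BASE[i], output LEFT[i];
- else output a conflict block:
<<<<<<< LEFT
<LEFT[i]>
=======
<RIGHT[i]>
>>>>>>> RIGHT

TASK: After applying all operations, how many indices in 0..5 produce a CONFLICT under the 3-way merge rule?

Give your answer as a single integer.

Answer: 1

Derivation:
Final LEFT:  [hotel, foxtrot, foxtrot, juliet, echo, india]
Final RIGHT: [alpha, foxtrot, foxtrot, juliet, delta, india]
i=0: L=hotel=BASE, R=alpha -> take RIGHT -> alpha
i=1: L=foxtrot R=foxtrot -> agree -> foxtrot
i=2: L=foxtrot R=foxtrot -> agree -> foxtrot
i=3: L=juliet R=juliet -> agree -> juliet
i=4: BASE=golf L=echo R=delta all differ -> CONFLICT
i=5: L=india R=india -> agree -> india
Conflict count: 1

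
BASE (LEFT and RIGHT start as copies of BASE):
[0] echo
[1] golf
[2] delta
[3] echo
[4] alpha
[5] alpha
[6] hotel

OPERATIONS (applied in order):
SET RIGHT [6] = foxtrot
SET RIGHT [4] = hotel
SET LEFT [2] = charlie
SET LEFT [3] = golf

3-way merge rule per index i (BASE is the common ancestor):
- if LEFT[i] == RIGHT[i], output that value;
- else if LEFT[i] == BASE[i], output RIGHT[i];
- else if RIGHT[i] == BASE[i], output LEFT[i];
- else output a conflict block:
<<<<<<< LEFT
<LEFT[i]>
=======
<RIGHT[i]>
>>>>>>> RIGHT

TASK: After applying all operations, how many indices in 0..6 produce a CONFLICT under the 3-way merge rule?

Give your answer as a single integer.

Answer: 0

Derivation:
Final LEFT:  [echo, golf, charlie, golf, alpha, alpha, hotel]
Final RIGHT: [echo, golf, delta, echo, hotel, alpha, foxtrot]
i=0: L=echo R=echo -> agree -> echo
i=1: L=golf R=golf -> agree -> golf
i=2: L=charlie, R=delta=BASE -> take LEFT -> charlie
i=3: L=golf, R=echo=BASE -> take LEFT -> golf
i=4: L=alpha=BASE, R=hotel -> take RIGHT -> hotel
i=5: L=alpha R=alpha -> agree -> alpha
i=6: L=hotel=BASE, R=foxtrot -> take RIGHT -> foxtrot
Conflict count: 0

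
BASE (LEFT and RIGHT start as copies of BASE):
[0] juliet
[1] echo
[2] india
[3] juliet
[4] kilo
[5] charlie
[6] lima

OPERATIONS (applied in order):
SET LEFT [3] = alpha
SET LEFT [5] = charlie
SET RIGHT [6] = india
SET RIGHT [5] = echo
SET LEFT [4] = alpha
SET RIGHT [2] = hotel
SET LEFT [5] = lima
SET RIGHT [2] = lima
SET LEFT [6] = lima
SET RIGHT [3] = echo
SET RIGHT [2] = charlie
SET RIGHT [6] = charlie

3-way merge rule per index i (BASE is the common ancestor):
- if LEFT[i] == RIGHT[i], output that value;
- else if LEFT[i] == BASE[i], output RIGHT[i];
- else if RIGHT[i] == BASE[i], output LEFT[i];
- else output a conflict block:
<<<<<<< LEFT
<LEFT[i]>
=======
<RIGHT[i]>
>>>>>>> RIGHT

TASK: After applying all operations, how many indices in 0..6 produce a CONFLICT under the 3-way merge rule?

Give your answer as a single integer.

Answer: 2

Derivation:
Final LEFT:  [juliet, echo, india, alpha, alpha, lima, lima]
Final RIGHT: [juliet, echo, charlie, echo, kilo, echo, charlie]
i=0: L=juliet R=juliet -> agree -> juliet
i=1: L=echo R=echo -> agree -> echo
i=2: L=india=BASE, R=charlie -> take RIGHT -> charlie
i=3: BASE=juliet L=alpha R=echo all differ -> CONFLICT
i=4: L=alpha, R=kilo=BASE -> take LEFT -> alpha
i=5: BASE=charlie L=lima R=echo all differ -> CONFLICT
i=6: L=lima=BASE, R=charlie -> take RIGHT -> charlie
Conflict count: 2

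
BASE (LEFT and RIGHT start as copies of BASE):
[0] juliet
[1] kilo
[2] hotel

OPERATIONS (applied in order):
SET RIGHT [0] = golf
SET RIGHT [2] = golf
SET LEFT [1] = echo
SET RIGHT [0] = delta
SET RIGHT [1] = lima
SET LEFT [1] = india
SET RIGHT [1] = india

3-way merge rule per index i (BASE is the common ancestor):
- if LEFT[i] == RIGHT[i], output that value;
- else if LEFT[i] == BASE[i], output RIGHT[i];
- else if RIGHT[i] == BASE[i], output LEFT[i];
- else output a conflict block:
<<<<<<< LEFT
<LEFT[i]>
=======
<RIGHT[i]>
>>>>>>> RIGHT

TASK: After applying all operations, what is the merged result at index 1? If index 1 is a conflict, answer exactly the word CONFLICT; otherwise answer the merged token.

Final LEFT:  [juliet, india, hotel]
Final RIGHT: [delta, india, golf]
i=0: L=juliet=BASE, R=delta -> take RIGHT -> delta
i=1: L=india R=india -> agree -> india
i=2: L=hotel=BASE, R=golf -> take RIGHT -> golf
Index 1 -> india

Answer: india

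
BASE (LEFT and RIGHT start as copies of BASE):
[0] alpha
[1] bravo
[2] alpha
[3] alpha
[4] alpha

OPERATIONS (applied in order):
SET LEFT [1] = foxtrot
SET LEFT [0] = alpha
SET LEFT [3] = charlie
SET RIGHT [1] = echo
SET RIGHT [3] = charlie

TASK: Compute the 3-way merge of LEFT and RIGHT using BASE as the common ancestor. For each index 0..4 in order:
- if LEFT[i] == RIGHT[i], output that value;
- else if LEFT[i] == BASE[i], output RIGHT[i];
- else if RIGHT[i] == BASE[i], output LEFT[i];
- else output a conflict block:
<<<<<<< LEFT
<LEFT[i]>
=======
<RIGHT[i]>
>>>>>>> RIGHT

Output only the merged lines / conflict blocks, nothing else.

Final LEFT:  [alpha, foxtrot, alpha, charlie, alpha]
Final RIGHT: [alpha, echo, alpha, charlie, alpha]
i=0: L=alpha R=alpha -> agree -> alpha
i=1: BASE=bravo L=foxtrot R=echo all differ -> CONFLICT
i=2: L=alpha R=alpha -> agree -> alpha
i=3: L=charlie R=charlie -> agree -> charlie
i=4: L=alpha R=alpha -> agree -> alpha

Answer: alpha
<<<<<<< LEFT
foxtrot
=======
echo
>>>>>>> RIGHT
alpha
charlie
alpha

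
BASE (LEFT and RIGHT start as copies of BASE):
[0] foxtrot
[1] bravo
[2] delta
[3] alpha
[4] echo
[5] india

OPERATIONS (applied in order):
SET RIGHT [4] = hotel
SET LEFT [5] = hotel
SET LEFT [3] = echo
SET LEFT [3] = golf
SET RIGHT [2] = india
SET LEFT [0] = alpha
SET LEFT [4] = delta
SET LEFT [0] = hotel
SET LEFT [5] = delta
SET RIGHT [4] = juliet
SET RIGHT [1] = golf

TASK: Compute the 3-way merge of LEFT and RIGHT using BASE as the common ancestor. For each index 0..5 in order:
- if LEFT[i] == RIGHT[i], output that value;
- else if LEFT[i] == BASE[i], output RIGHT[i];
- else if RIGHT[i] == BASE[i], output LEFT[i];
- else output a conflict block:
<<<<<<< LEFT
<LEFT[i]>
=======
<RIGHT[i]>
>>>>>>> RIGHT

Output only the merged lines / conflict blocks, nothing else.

Final LEFT:  [hotel, bravo, delta, golf, delta, delta]
Final RIGHT: [foxtrot, golf, india, alpha, juliet, india]
i=0: L=hotel, R=foxtrot=BASE -> take LEFT -> hotel
i=1: L=bravo=BASE, R=golf -> take RIGHT -> golf
i=2: L=delta=BASE, R=india -> take RIGHT -> india
i=3: L=golf, R=alpha=BASE -> take LEFT -> golf
i=4: BASE=echo L=delta R=juliet all differ -> CONFLICT
i=5: L=delta, R=india=BASE -> take LEFT -> delta

Answer: hotel
golf
india
golf
<<<<<<< LEFT
delta
=======
juliet
>>>>>>> RIGHT
delta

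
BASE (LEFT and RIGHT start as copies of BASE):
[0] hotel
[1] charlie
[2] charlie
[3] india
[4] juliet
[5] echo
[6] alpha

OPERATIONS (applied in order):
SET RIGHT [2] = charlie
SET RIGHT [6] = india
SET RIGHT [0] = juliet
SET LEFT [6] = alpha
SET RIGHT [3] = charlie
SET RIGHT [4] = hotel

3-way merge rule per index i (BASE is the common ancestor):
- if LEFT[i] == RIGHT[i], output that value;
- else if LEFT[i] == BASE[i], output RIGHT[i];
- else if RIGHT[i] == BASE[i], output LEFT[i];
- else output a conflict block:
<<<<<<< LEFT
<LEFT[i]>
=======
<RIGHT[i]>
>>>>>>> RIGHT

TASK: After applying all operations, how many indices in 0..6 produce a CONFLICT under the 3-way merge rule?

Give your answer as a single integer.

Final LEFT:  [hotel, charlie, charlie, india, juliet, echo, alpha]
Final RIGHT: [juliet, charlie, charlie, charlie, hotel, echo, india]
i=0: L=hotel=BASE, R=juliet -> take RIGHT -> juliet
i=1: L=charlie R=charlie -> agree -> charlie
i=2: L=charlie R=charlie -> agree -> charlie
i=3: L=india=BASE, R=charlie -> take RIGHT -> charlie
i=4: L=juliet=BASE, R=hotel -> take RIGHT -> hotel
i=5: L=echo R=echo -> agree -> echo
i=6: L=alpha=BASE, R=india -> take RIGHT -> india
Conflict count: 0

Answer: 0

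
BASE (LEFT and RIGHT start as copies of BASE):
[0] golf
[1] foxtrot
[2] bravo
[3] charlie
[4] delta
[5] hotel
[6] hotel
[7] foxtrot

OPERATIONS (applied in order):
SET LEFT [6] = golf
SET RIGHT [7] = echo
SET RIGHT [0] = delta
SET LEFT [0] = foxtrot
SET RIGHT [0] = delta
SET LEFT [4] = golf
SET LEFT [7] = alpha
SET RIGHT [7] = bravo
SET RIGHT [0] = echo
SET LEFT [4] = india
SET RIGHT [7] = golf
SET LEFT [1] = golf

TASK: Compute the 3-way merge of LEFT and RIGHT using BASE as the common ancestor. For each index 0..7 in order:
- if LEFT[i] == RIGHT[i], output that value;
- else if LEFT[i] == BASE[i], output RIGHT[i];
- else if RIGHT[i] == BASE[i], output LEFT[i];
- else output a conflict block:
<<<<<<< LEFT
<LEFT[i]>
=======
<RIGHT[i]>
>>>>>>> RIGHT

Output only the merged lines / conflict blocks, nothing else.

Answer: <<<<<<< LEFT
foxtrot
=======
echo
>>>>>>> RIGHT
golf
bravo
charlie
india
hotel
golf
<<<<<<< LEFT
alpha
=======
golf
>>>>>>> RIGHT

Derivation:
Final LEFT:  [foxtrot, golf, bravo, charlie, india, hotel, golf, alpha]
Final RIGHT: [echo, foxtrot, bravo, charlie, delta, hotel, hotel, golf]
i=0: BASE=golf L=foxtrot R=echo all differ -> CONFLICT
i=1: L=golf, R=foxtrot=BASE -> take LEFT -> golf
i=2: L=bravo R=bravo -> agree -> bravo
i=3: L=charlie R=charlie -> agree -> charlie
i=4: L=india, R=delta=BASE -> take LEFT -> india
i=5: L=hotel R=hotel -> agree -> hotel
i=6: L=golf, R=hotel=BASE -> take LEFT -> golf
i=7: BASE=foxtrot L=alpha R=golf all differ -> CONFLICT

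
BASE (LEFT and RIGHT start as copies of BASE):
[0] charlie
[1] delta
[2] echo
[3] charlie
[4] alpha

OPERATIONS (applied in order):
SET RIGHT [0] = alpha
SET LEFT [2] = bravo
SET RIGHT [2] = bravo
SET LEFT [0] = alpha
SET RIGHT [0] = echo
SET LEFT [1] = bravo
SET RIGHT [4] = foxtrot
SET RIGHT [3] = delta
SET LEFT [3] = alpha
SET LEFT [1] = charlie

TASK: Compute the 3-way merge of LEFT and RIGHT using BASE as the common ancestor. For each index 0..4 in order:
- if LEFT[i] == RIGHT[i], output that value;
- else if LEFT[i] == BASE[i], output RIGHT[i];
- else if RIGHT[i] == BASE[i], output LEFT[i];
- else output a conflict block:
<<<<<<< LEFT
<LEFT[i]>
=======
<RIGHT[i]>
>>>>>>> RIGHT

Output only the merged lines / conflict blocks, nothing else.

Final LEFT:  [alpha, charlie, bravo, alpha, alpha]
Final RIGHT: [echo, delta, bravo, delta, foxtrot]
i=0: BASE=charlie L=alpha R=echo all differ -> CONFLICT
i=1: L=charlie, R=delta=BASE -> take LEFT -> charlie
i=2: L=bravo R=bravo -> agree -> bravo
i=3: BASE=charlie L=alpha R=delta all differ -> CONFLICT
i=4: L=alpha=BASE, R=foxtrot -> take RIGHT -> foxtrot

Answer: <<<<<<< LEFT
alpha
=======
echo
>>>>>>> RIGHT
charlie
bravo
<<<<<<< LEFT
alpha
=======
delta
>>>>>>> RIGHT
foxtrot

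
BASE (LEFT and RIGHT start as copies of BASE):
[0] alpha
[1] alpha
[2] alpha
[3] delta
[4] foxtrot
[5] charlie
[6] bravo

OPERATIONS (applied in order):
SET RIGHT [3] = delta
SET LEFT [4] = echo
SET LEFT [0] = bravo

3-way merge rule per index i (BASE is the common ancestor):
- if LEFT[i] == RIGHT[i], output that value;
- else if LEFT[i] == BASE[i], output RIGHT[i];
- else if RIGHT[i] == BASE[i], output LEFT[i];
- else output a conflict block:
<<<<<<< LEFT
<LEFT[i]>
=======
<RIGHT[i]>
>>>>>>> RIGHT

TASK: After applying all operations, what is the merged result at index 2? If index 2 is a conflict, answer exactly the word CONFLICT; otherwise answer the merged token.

Final LEFT:  [bravo, alpha, alpha, delta, echo, charlie, bravo]
Final RIGHT: [alpha, alpha, alpha, delta, foxtrot, charlie, bravo]
i=0: L=bravo, R=alpha=BASE -> take LEFT -> bravo
i=1: L=alpha R=alpha -> agree -> alpha
i=2: L=alpha R=alpha -> agree -> alpha
i=3: L=delta R=delta -> agree -> delta
i=4: L=echo, R=foxtrot=BASE -> take LEFT -> echo
i=5: L=charlie R=charlie -> agree -> charlie
i=6: L=bravo R=bravo -> agree -> bravo
Index 2 -> alpha

Answer: alpha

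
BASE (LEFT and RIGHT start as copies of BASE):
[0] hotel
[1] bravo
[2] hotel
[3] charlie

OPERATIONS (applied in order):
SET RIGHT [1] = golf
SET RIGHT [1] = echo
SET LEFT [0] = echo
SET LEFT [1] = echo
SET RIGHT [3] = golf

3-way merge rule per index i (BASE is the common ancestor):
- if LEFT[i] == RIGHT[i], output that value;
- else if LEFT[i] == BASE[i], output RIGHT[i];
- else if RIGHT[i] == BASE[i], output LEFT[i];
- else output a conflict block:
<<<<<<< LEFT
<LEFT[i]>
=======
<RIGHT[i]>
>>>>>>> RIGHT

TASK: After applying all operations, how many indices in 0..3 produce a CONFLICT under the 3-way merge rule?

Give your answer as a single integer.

Final LEFT:  [echo, echo, hotel, charlie]
Final RIGHT: [hotel, echo, hotel, golf]
i=0: L=echo, R=hotel=BASE -> take LEFT -> echo
i=1: L=echo R=echo -> agree -> echo
i=2: L=hotel R=hotel -> agree -> hotel
i=3: L=charlie=BASE, R=golf -> take RIGHT -> golf
Conflict count: 0

Answer: 0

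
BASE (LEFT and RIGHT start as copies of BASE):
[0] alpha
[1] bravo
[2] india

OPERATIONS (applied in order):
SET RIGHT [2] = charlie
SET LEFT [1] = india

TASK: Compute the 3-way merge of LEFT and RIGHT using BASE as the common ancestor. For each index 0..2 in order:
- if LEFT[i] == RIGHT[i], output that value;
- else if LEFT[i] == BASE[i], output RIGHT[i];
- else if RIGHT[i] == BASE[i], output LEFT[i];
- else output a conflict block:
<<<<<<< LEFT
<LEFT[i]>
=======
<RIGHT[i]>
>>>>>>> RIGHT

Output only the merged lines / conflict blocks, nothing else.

Final LEFT:  [alpha, india, india]
Final RIGHT: [alpha, bravo, charlie]
i=0: L=alpha R=alpha -> agree -> alpha
i=1: L=india, R=bravo=BASE -> take LEFT -> india
i=2: L=india=BASE, R=charlie -> take RIGHT -> charlie

Answer: alpha
india
charlie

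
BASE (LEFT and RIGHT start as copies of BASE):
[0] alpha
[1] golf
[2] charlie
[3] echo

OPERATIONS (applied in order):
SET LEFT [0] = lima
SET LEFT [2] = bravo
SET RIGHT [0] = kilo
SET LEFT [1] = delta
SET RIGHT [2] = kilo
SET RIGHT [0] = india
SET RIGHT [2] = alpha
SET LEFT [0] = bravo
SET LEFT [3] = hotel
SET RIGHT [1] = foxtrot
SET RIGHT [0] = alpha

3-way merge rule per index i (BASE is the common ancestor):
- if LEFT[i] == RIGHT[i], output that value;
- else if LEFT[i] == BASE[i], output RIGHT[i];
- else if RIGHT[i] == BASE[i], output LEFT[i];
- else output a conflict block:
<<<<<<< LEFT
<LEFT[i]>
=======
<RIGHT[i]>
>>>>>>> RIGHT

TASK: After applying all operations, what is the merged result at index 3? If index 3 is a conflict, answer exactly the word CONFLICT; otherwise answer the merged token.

Answer: hotel

Derivation:
Final LEFT:  [bravo, delta, bravo, hotel]
Final RIGHT: [alpha, foxtrot, alpha, echo]
i=0: L=bravo, R=alpha=BASE -> take LEFT -> bravo
i=1: BASE=golf L=delta R=foxtrot all differ -> CONFLICT
i=2: BASE=charlie L=bravo R=alpha all differ -> CONFLICT
i=3: L=hotel, R=echo=BASE -> take LEFT -> hotel
Index 3 -> hotel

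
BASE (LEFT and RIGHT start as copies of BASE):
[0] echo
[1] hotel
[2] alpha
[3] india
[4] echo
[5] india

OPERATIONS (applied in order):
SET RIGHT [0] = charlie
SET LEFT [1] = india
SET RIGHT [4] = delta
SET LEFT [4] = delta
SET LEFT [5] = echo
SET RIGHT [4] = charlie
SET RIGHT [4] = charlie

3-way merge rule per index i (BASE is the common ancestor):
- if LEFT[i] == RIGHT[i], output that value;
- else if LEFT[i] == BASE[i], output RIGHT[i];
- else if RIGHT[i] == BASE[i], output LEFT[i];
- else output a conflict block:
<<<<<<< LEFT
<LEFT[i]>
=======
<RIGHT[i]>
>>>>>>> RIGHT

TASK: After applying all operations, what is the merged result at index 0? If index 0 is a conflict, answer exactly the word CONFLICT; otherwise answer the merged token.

Final LEFT:  [echo, india, alpha, india, delta, echo]
Final RIGHT: [charlie, hotel, alpha, india, charlie, india]
i=0: L=echo=BASE, R=charlie -> take RIGHT -> charlie
i=1: L=india, R=hotel=BASE -> take LEFT -> india
i=2: L=alpha R=alpha -> agree -> alpha
i=3: L=india R=india -> agree -> india
i=4: BASE=echo L=delta R=charlie all differ -> CONFLICT
i=5: L=echo, R=india=BASE -> take LEFT -> echo
Index 0 -> charlie

Answer: charlie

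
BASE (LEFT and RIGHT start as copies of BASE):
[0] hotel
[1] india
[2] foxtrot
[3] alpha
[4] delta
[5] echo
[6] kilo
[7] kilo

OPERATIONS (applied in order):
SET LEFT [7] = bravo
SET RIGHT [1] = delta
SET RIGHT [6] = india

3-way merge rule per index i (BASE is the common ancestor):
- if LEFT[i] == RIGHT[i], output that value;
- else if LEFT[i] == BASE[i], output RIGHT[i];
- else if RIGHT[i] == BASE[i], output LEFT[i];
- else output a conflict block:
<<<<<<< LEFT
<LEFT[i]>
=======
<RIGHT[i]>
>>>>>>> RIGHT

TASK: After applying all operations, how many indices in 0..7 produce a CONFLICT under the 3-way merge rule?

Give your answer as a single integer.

Final LEFT:  [hotel, india, foxtrot, alpha, delta, echo, kilo, bravo]
Final RIGHT: [hotel, delta, foxtrot, alpha, delta, echo, india, kilo]
i=0: L=hotel R=hotel -> agree -> hotel
i=1: L=india=BASE, R=delta -> take RIGHT -> delta
i=2: L=foxtrot R=foxtrot -> agree -> foxtrot
i=3: L=alpha R=alpha -> agree -> alpha
i=4: L=delta R=delta -> agree -> delta
i=5: L=echo R=echo -> agree -> echo
i=6: L=kilo=BASE, R=india -> take RIGHT -> india
i=7: L=bravo, R=kilo=BASE -> take LEFT -> bravo
Conflict count: 0

Answer: 0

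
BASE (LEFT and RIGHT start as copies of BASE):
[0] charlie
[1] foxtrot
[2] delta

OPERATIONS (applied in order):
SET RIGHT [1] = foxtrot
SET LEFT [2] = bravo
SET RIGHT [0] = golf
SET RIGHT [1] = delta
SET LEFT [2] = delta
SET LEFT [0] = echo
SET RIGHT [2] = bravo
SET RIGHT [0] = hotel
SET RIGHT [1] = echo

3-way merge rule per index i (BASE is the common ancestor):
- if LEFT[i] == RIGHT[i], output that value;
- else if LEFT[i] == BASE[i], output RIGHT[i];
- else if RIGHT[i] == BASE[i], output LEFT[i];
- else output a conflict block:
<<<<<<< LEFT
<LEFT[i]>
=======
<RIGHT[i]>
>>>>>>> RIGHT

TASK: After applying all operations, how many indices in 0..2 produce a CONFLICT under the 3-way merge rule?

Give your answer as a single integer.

Answer: 1

Derivation:
Final LEFT:  [echo, foxtrot, delta]
Final RIGHT: [hotel, echo, bravo]
i=0: BASE=charlie L=echo R=hotel all differ -> CONFLICT
i=1: L=foxtrot=BASE, R=echo -> take RIGHT -> echo
i=2: L=delta=BASE, R=bravo -> take RIGHT -> bravo
Conflict count: 1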